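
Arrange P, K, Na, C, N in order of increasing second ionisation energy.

Consider each +1 ion: P⁺ still has 4 valence electrons; K⁺ is the bare [Ar] core; Na⁺ is the bare [Ne] core; C⁺ still has 3 valence electrons; N⁺ still has 4 valence electrons.
Core electrons are held far more tightly than valence electrons, so K and Na top the IE_2 order.
Valence configurations: P⁺ [Ne]3s²3p², C⁺ [He]2s²2p¹, N⁺ [He]2s²2p².
The numbers (kJ/mol): P 1907, K 3052, Na 4562, C 2353, N 2856.
Putting it together, IE_2: P < C < N < K < Na.

P < C < N < K < Na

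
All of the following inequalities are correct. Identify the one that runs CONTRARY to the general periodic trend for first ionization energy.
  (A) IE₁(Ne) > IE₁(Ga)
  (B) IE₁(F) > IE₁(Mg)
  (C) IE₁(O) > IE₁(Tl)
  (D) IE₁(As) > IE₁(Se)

The general trend: first ionization energy increases across a period and decreases down a group.
(A) Ne (period 2, group 18) vs Ga (period 4, group 13): the stated order agrees with the simple trend.
(B) F (period 2, group 17) vs Mg (period 3, group 2): the stated order agrees with the simple trend.
(C) O (period 2, group 16) vs Tl (period 6, group 13): the stated order agrees with the simple trend.
(D) As (period 4, group 15) vs Se (period 4, group 16): the stated order contradicts the simple trend.
The exception is (D): Se (4p⁴) ionizes more easily than half-filled As (4p³).

(D)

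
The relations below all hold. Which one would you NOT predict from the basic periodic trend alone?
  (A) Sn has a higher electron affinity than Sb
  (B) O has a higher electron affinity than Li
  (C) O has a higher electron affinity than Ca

(A)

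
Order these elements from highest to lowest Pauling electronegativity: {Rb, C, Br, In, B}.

Br > C > B > In > Rb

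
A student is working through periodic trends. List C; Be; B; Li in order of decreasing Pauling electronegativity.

Li is in period 2, group 1; Be is in period 2, group 2; B is in period 2, group 13; C is in period 2, group 14.
Atoms toward the upper right of the periodic table pull bonding electrons most strongly.
All lie in period 2, so electronegativity increases left to right.
So from highest to lowest: C > B > Be > Li.

C > B > Be > Li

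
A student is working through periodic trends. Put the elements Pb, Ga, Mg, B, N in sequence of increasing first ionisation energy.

Ga < Pb < Mg < B < N

B is in period 2, group 13; N is in period 2, group 15; Mg is in period 3, group 2; Ga is in period 4, group 13; Pb is in period 6, group 14.
First ionization energy rises across a period (greater Z_eff holds electrons more tightly) and falls down a group (valence electrons are farther from the nucleus).
These span different periods and groups, so the two trends combine.
Pb > Ga: period and group pull opposite ways; the across-period shift dominates (716 vs 579 kJ/mol).
Mg > Pb: period and group pull opposite ways; the down-group shift dominates (738 vs 716 kJ/mol).
B > Mg: relative to Mg, both the across-period and down-group shifts push B's first ionization energy up.
N > B: N lies to the right of B in period 2, so the across-period effect alone puts N higher.
For reference (kJ/mol): B 801, N 1402, Mg 738, Ga 579, Pb 716.
So from lowest to highest: Ga < Pb < Mg < B < N.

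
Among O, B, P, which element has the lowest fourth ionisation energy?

P

Consider each +3 ion: O³⁺ still has 3 valence electrons; B³⁺ is the bare [He] core; P³⁺ still has 2 valence electrons.
Breaking into a closed-shell core is much more expensive than removing a leftover valence electron — B has the largest IE_4 here.
Valence configurations: O³⁺ [He]2s²2p¹, P³⁺ [Ne]3s².
Tabulated IE_4 (kJ/mol): O 7469, B 25026, P 4964.
Putting it together, IE_4: P < O < B.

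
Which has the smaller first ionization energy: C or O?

C

First ionization energy rises across a period (greater Z_eff holds electrons more tightly) and falls down a group (valence electrons are farther from the nucleus).
All lie in period 2, so first ionization energy increases left to right.
So C has the smaller first ionization energy (C < O).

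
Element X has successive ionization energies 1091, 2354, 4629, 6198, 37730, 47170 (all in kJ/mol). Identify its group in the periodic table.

Look for the largest jump between consecutive ionization energies: IE5/IE4 ≈ 6.1, far larger than any earlier ratio.
That jump marks the point where a core electron is being removed. So the atom has 4 valence electrons.
A main-group element with 4 valence electrons is in group 14.

Group 14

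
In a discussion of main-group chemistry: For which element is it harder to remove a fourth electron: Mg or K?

Mg

After 3 electrons have been removed, what remains? Mg³⁺ is already 1 electron into the core; K³⁺ is already 2 electrons into the core.
All of these are removing an electron from a noble-gas core or deeper; the smaller core (lower principal quantum number) is held far more tightly, and within a period the higher nuclear charge binds the same core more tightly.
Approximate IE_4 values (kJ/mol): Mg 10543, K 5877.
So the fourth ionization energies run K < Mg.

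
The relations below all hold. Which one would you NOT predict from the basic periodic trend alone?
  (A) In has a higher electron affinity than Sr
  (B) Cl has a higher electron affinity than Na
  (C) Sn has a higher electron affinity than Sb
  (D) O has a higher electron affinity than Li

(C)

The general trend: electron affinity increases across a period and decreases down a group.
(A) In (period 5, group 13) vs Sr (period 5, group 2): the stated order agrees with the simple trend.
(B) Cl (period 3, group 17) vs Na (period 3, group 1): the stated order agrees with the simple trend.
(C) Sn (period 5, group 14) vs Sb (period 5, group 15): the stated order contradicts the simple trend.
(D) O (period 2, group 16) vs Li (period 2, group 1): the stated order agrees with the simple trend.
The exception is (C): adding an electron to Sb's half-filled 5p³ is unfavourable, so Sn has the more exothermic EA.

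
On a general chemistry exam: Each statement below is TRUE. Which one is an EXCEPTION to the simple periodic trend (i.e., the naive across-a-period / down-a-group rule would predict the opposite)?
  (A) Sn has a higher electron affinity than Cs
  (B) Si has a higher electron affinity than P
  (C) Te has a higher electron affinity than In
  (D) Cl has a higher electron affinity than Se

The general trend: electron affinity increases across a period and decreases down a group.
(A) Sn (period 5, group 14) vs Cs (period 6, group 1): the stated order agrees with the simple trend.
(B) Si (period 3, group 14) vs P (period 3, group 15): the stated order contradicts the simple trend.
(C) Te (period 5, group 16) vs In (period 5, group 13): the stated order agrees with the simple trend.
(D) Cl (period 3, group 17) vs Se (period 4, group 16): the stated order agrees with the simple trend.
The exception is (B): adding an electron to P's half-filled 3p³ is unfavourable, so Si (3p²) has the more exothermic EA.

(B)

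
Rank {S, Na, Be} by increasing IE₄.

S < Na < Be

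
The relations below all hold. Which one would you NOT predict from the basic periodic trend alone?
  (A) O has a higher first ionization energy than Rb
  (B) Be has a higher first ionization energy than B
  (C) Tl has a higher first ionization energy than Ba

(B)

The general trend: first ionization energy increases across a period and decreases down a group.
(A) O (period 2, group 16) vs Rb (period 5, group 1): the stated order agrees with the simple trend.
(B) Be (period 2, group 2) vs B (period 2, group 13): the stated order contradicts the simple trend.
(C) Tl (period 6, group 13) vs Ba (period 6, group 2): the stated order agrees with the simple trend.
The exception is (B): removing B's lone 2p electron is easier than breaking Be's filled 2s².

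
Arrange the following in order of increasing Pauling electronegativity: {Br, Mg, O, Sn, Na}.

Na, Mg, Sn, Br, O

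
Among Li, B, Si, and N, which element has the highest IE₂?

Li

After 1 electron has been removed, what remains? Li⁺ is the bare [He] core; B⁺ still has 2 valence electrons; Si⁺ still has 3 valence electrons; N⁺ still has 4 valence electrons.
Pulling an electron out of a noble-gas core costs far more than removing a remaining valence electron, so Li sits at the high end of IE_2.
Valence configurations: B⁺ [He]2s², Si⁺ [Ne]3s²3p¹, N⁺ [He]2s²2p².
Approximate IE_2 values (kJ/mol): Li 7298, B 2427, Si 1577, N 2856.
Putting it together, IE_2: Si < B < N < Li.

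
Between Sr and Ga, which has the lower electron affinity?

Sr

Atoms with high Z_eff and room in the valence shell (especially the halogens) have the most exothermic electron affinities.
These span different periods and groups, so the two trends combine.
Ga > Sr: relative to Sr, both the across-period and down-group shifts push Ga's electron affinity up.
For reference (kJ/mol): Ga 29, Sr 5.
So Sr has the lower electron affinity (Sr < Ga).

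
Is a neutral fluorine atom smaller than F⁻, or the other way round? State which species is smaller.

F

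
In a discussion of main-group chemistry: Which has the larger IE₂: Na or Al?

Na

IE_2 is the cost of taking one more electron from the +1 cation: Na⁺ is the bare [Ne] core; Al⁺ still has 2 valence electrons.
Pulling an electron out of a noble-gas core costs far more than removing a remaining valence electron, so Na sits at the high end of IE_2.
The numbers (kJ/mol): Na 4562, Al 1817.
Putting it together, IE_2: Al < Na.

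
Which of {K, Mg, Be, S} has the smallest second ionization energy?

Consider each +1 ion: K⁺ is the bare [Ar] core; Mg⁺ still has 1 valence electron; Be⁺ still has 1 valence electron; S⁺ still has 5 valence electrons.
Breaking into a closed-shell core is much more expensive than removing a leftover valence electron — K has the largest IE_2 here.
Valence configurations: Mg⁺ [Ne]3s¹, Be⁺ [He]2s¹, S⁺ [Ne]3s²3p³.
Tabulated IE_2 (kJ/mol): K 3052, Mg 1451, Be 1757, S 2252.
So the second ionization energies run Mg < Be < S < K.

Mg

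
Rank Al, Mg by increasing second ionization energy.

Mg < Al

After 1 electron has been removed, what remains? Al⁺ still has 2 valence electrons; Mg⁺ still has 1 valence electron.
All are still removing valence electrons, so compare the +1 ions as you would atoms: IE_2 generally rises across a period (higher Z_eff) and falls down a group (larger shell), subject to the usual subshell exceptions.
Valence configurations: Al⁺ [Ne]3s², Mg⁺ [Ne]3s¹.
Tabulated IE_2 (kJ/mol): Al 1817, Mg 1451.
Overall IE_2 order: Mg < Al.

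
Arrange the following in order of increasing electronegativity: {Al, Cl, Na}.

Na < Al < Cl

Na is in period 3, group 1; Al is in period 3, group 13; Cl is in period 3, group 17.
EN rises left→right (higher Z_eff, smaller atoms) and falls top→bottom (larger, more shielded atoms).
All lie in period 3, so electronegativity increases left to right.
So from lowest to highest: Na < Al < Cl.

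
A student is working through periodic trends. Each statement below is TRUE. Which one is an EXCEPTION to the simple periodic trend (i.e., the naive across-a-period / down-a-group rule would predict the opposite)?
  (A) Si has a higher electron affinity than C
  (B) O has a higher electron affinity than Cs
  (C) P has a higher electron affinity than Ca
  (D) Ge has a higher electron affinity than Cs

(A)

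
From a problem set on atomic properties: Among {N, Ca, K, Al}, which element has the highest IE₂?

After 1 electron has been removed, what remains? N⁺ still has 4 valence electrons; Ca⁺ still has 1 valence electron; K⁺ is the bare [Ar] core; Al⁺ still has 2 valence electrons.
Breaking into a closed-shell core is much more expensive than removing a leftover valence electron — K has the largest IE_2 here.
Valence configurations: N⁺ [He]2s²2p², Ca⁺ [Ar]4s¹, Al⁺ [Ne]3s².
Approximate IE_2 values (kJ/mol): N 2856, Ca 1145, K 3052, Al 1817.
Putting it together, IE_2: Ca < Al < N < K.

K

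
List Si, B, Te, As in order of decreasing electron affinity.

Te > Si > As > B

B is in period 2, group 13; Si is in period 3, group 14; As is in period 4, group 15; Te is in period 5, group 16.
Adding an electron releases more energy for atoms nearer the top right (short of the noble gases).
These sit on a diagonal, where the across-period and down-group effects partly cancel.
As > B: the two effects oppose for this pair; the across-period effect wins (78 vs 27 kJ/mol).
Si > As: the two effects oppose for this pair; the down-group effect wins (134 vs 78 kJ/mol).
Te > Si: period and group pull opposite ways; the across-period shift dominates (190 vs 134 kJ/mol).
Tabulated electron affinity (kJ/mol): B 27, Si 134, As 78, Te 190.
So from highest to lowest: Te > Si > As > B.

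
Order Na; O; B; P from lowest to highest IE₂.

P, B, O, Na

After 1 electron has been removed, what remains? Na⁺ is the bare [Ne] core; O⁺ still has 5 valence electrons; B⁺ still has 2 valence electrons; P⁺ still has 4 valence electrons.
Breaking into a closed-shell core is much more expensive than removing a leftover valence electron — Na has the largest IE_2 here.
Valence configurations: O⁺ [He]2s²2p³, B⁺ [He]2s², P⁺ [Ne]3s²3p².
Approximate IE_2 values (kJ/mol): Na 4562, O 3388, B 2427, P 1907.
Overall IE_2 order: P < B < O < Na.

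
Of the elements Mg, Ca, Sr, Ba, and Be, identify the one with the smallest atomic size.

Be

Be is in period 2, group 2; Mg is in period 3, group 2; Ca is in period 4, group 2; Sr is in period 5, group 2; Ba is in period 6, group 2.
Moving right in a period, electrons are added to the same shell under a stronger nuclear pull, so atoms get smaller; moving down, a new shell is opened and atoms get larger.
All are in group 2, so atomic radius increases down the group.
The smallest atomic size among these belongs to Be.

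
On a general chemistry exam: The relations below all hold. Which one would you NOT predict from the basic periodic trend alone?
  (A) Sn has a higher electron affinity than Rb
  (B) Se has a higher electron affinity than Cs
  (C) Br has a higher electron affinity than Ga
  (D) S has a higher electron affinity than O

(D)

The general trend: electron affinity increases across a period and decreases down a group.
(A) Sn (period 5, group 14) vs Rb (period 5, group 1): the stated order agrees with the simple trend.
(B) Se (period 4, group 16) vs Cs (period 6, group 1): the stated order agrees with the simple trend.
(C) Br (period 4, group 17) vs Ga (period 4, group 13): the stated order agrees with the simple trend.
(D) S (period 3, group 16) vs O (period 2, group 16): the stated order contradicts the simple trend.
The exception is (D): the compact 2p subshell of O repels the added electron more than S's larger 3p does.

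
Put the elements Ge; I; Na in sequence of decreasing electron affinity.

I, Ge, Na

Atoms with high Z_eff and room in the valence shell (especially the halogens) have the most exothermic electron affinities.
Here both period and group differ, so the two effects have to be weighed against each other.
Ge > Na: period and group pull opposite ways; the across-period shift dominates (119 vs 53 kJ/mol).
I > Ge: the two effects oppose for this pair; the across-period effect wins (295 vs 119 kJ/mol).
For reference (kJ/mol): Na 53, Ge 119, I 295.
So from highest to lowest: I > Ge > Na.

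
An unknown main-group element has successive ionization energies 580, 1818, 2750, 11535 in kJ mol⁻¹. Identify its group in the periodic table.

Group 13

Look for the largest jump between consecutive ionization energies: IE4/IE3 ≈ 4.2, far larger than any earlier ratio.
That jump marks the point where a core electron is being removed. So the atom has 3 valence electrons.
A main-group element with 3 valence electrons is in group 13.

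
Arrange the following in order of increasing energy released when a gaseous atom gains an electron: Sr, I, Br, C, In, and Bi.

C is in period 2, group 14; Br is in period 4, group 17; Sr is in period 5, group 2; In is in period 5, group 13; I is in period 5, group 17; Bi is in period 6, group 15.
Atoms with high Z_eff and room in the valence shell (especially the halogens) have the most exothermic electron affinities.
These span different periods and groups, so the two trends combine.
In > Sr: both are in period 5; the period trend gives In the larger value.
Bi > In: period and group pull opposite ways; the across-period shift dominates (91 vs 29 kJ/mol).
C > Bi: the two effects oppose for this pair; the down-group effect wins (122 vs 91 kJ/mol).
I > C: period and group pull opposite ways; the across-period shift dominates (295 vs 122 kJ/mol).
Br > I: they share group 17; the group trend gives Br the larger value.
Tabulated electron affinity (kJ/mol): C 122, Br 325, Sr 5, In 29, I 295, Bi 91.
So from lowest to highest: Sr < In < Bi < C < I < Br.

Sr < In < Bi < C < I < Br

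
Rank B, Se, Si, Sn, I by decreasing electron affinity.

I > Se > Si > Sn > B

B is in period 2, group 13; Si is in period 3, group 14; Se is in period 4, group 16; Sn is in period 5, group 14; I is in period 5, group 17.
Adding an electron releases more energy for atoms nearer the top right (short of the noble gases).
Here both period and group differ, so the two effects have to be weighed against each other.
Sn > B: the two effects oppose for this pair; the across-period effect wins (107 vs 27 kJ/mol).
Si > Sn: Si sits above Sn in group 14, so the down-group effect alone puts Si higher.
Se > Si: the two effects oppose for this pair; the across-period effect wins (195 vs 134 kJ/mol).
I > Se: period and group pull opposite ways; the across-period shift dominates (295 vs 195 kJ/mol).
Approximate values (kJ/mol): B 27, Si 134, Se 195, Sn 107, I 295.
So from highest to lowest: I > Se > Si > Sn > B.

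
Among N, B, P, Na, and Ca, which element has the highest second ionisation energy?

Na

After 1 electron has been removed, what remains? N⁺ still has 4 valence electrons; B⁺ still has 2 valence electrons; P⁺ still has 4 valence electrons; Na⁺ is the bare [Ne] core; Ca⁺ still has 1 valence electron.
Pulling an electron out of a noble-gas core costs far more than removing a remaining valence electron, so Na sits at the high end of IE_2.
Valence configurations: N⁺ [He]2s²2p², B⁺ [He]2s², P⁺ [Ne]3s²3p², Ca⁺ [Ar]4s¹.
The numbers (kJ/mol): N 2856, B 2427, P 1907, Na 4562, Ca 1145.
Hence IE_2: Ca < P < B < N < Na.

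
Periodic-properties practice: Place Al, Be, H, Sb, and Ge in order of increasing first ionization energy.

Al, Ge, Sb, Be, H

H is in period 1, group 1; Be is in period 2, group 2; Al is in period 3, group 13; Ge is in period 4, group 14; Sb is in period 5, group 15.
Removing the outermost electron gets harder across a period and easier down a group.
These sit on a diagonal, where the across-period and down-group effects partly cancel.
Ge > Al: the two effects oppose for this pair; the across-period effect wins (762 vs 578 kJ/mol).
Sb > Ge: the two effects oppose for this pair; the across-period effect wins (831 vs 762 kJ/mol).
Be > Sb: the two effects oppose for this pair; the down-group effect wins (900 vs 831 kJ/mol).
H > Be: the two effects oppose for this pair; the down-group effect wins (1312 vs 900 kJ/mol).
Approximate values (kJ/mol): H 1312, Be 900, Al 578, Ge 762, Sb 831.
So from lowest to highest: Al < Ge < Sb < Be < H.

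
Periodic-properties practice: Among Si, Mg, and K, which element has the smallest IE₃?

Consider each +2 ion: Si²⁺ still has 2 valence electrons; Mg²⁺ is the bare [Ne] core; K²⁺ is already 1 electron into the core.
Breaking into a closed-shell core is much more expensive than removing a leftover valence electron — K and Mg have the largest IE_3 here.
Tabulated IE_3 (kJ/mol): Si 3232, Mg 7733, K 4420.
Hence IE_3: Si < K < Mg.

Si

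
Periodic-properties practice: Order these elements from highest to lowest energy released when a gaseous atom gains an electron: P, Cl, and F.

Cl, F, P

F is in period 2, group 17; P is in period 3, group 15; Cl is in period 3, group 17.
Adding an electron releases more energy for atoms nearer the top right (short of the noble gases).
Neither a single period nor a single group — weigh both effects.
F > P: relative to P, both the across-period and down-group shifts push F's electron affinity up.
Cl > F: this pair runs against the simple trend — see the exception note.
Note the exception: Cl has a higher electron affinity than F, contrary to the simple trend — F's small 2p subshell makes the incoming electron feel strong e⁻–e⁻ repulsion, so Cl actually releases more energy on gaining an electron.
For reference (kJ/mol): F 328, P 72, Cl 349.
So from highest to lowest: Cl > F > P.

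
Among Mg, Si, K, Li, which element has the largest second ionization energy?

Li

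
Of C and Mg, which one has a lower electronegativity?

Mg

C is in period 2, group 14; Mg is in period 3, group 2.
Atoms toward the upper right of the periodic table pull bonding electrons most strongly.
These span different periods and groups, so the two trends combine.
C > Mg: both effects reinforce here, so C is clearly the higher of the two.
Tabulated electronegativity (Pauling): C 2.55, Mg 1.31.
So Mg has the lower electronegativity (Mg < C).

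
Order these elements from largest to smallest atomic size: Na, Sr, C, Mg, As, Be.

Sr > Na > Mg > As > Be > C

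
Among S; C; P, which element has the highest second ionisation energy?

C

The second ionization energy removes an electron from the +1 ion. For each element: S⁺ still has 5 valence electrons; C⁺ still has 3 valence electrons; P⁺ still has 4 valence electrons.
All are still removing valence electrons, so compare the +1 ions as you would atoms: IE_2 generally rises across a period (higher Z_eff) and falls down a group (larger shell), subject to the usual subshell exceptions.
Valence configurations: S⁺ [Ne]3s²3p³, C⁺ [He]2s²2p¹, P⁺ [Ne]3s²3p².
Tabulated IE_2 (kJ/mol): S 2252, C 2353, P 1907.
Hence IE_2: P < S < C.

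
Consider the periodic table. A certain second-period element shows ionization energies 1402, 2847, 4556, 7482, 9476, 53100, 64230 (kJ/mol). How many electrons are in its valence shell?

5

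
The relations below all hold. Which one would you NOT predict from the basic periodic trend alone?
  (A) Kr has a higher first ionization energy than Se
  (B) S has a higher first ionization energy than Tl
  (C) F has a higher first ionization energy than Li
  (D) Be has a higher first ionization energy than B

The general trend: first ionization energy increases across a period and decreases down a group.
(A) Kr (period 4, group 18) vs Se (period 4, group 16): the stated order agrees with the simple trend.
(B) S (period 3, group 16) vs Tl (period 6, group 13): the stated order agrees with the simple trend.
(C) F (period 2, group 17) vs Li (period 2, group 1): the stated order agrees with the simple trend.
(D) Be (period 2, group 2) vs B (period 2, group 13): the stated order contradicts the simple trend.
The exception is (D): removing B's lone 2p electron is easier than breaking Be's filled 2s².

(D)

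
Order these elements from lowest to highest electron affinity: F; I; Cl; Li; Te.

Li < Te < I < F < Cl

Li is in period 2, group 1; F is in period 2, group 17; Cl is in period 3, group 17; Te is in period 5, group 16; I is in period 5, group 17.
Atoms with high Z_eff and room in the valence shell (especially the halogens) have the most exothermic electron affinities.
Here both period and group differ, so the two effects have to be weighed against each other.
Te > Li: the two effects oppose for this pair; the across-period effect wins (190 vs 60 kJ/mol).
I > Te: I lies to the right of Te in period 5, so the across-period effect alone puts I higher.
F > I: F sits above I in group 17, so the down-group effect alone puts F higher.
Cl > F: this pair runs against the simple trend — see the exception note.
Note the exception: Cl has a higher electron affinity than F, contrary to the simple trend — F's small 2p subshell makes the incoming electron feel strong e⁻–e⁻ repulsion, so Cl actually releases more energy on gaining an electron.
Tabulated electron affinity (kJ/mol): Li 60, F 328, Cl 349, Te 190, I 295.
So from lowest to highest: Li < Te < I < F < Cl.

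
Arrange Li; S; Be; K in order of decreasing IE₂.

After 1 electron has been removed, what remains? Li⁺ is the bare [He] core; S⁺ still has 5 valence electrons; Be⁺ still has 1 valence electron; K⁺ is the bare [Ar] core.
Pulling an electron out of a noble-gas core costs far more than removing a remaining valence electron, so K and Li sit at the high end of IE_2.
Valence configurations: S⁺ [Ne]3s²3p³, Be⁺ [He]2s¹.
Tabulated IE_2 (kJ/mol): Li 7298, S 2252, Be 1757, K 3052.
Hence IE_2: Be < S < K < Li.

Li > K > S > Be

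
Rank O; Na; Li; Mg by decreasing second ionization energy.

Li, Na, O, Mg

IE_2 is the cost of taking one more electron from the +1 cation: O⁺ still has 5 valence electrons; Na⁺ is the bare [Ne] core; Li⁺ is the bare [He] core; Mg⁺ still has 1 valence electron.
Breaking into a closed-shell core is much more expensive than removing a leftover valence electron — Na and Li have the largest IE_2 here.
Valence configurations: O⁺ [He]2s²2p³, Mg⁺ [Ne]3s¹.
Approximate IE_2 values (kJ/mol): O 3388, Na 4562, Li 7298, Mg 1451.
So the second ionization energies run Mg < O < Na < Li.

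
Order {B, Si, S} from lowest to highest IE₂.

After 1 electron has been removed, what remains? B⁺ still has 2 valence electrons; Si⁺ still has 3 valence electrons; S⁺ still has 5 valence electrons.
All are still removing valence electrons, so compare the +1 ions as you would atoms: IE_2 generally rises across a period (higher Z_eff) and falls down a group (larger shell), subject to the usual subshell exceptions.
Valence configurations: B⁺ [He]2s², Si⁺ [Ne]3s²3p¹, S⁺ [Ne]3s²3p³.
The numbers (kJ/mol): B 2427, Si 1577, S 2252.
Overall IE_2 order: Si < S < B.

Si < S < B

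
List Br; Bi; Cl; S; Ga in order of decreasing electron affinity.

S is in period 3, group 16; Cl is in period 3, group 17; Ga is in period 4, group 13; Br is in period 4, group 17; Bi is in period 6, group 15.
Electron affinity generally becomes more exothermic across a period toward the halogens and less exothermic down a group.
Neither a single period nor a single group — weigh both effects.
Bi > Ga: period and group pull opposite ways; the across-period shift dominates (91 vs 29 kJ/mol).
S > Bi: both effects reinforce here, so S is clearly the higher of the two.
Br > S: the two effects oppose for this pair; the across-period effect wins (325 vs 200 kJ/mol).
Cl > Br: they share group 17; the group trend gives Cl the larger value.
For reference (kJ/mol): S 200, Cl 349, Ga 29, Br 325, Bi 91.
So from highest to lowest: Cl > Br > S > Bi > Ga.

Cl > Br > S > Bi > Ga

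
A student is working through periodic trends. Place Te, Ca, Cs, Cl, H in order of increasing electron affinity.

H is in period 1, group 1; Cl is in period 3, group 17; Ca is in period 4, group 2; Te is in period 5, group 16; Cs is in period 6, group 1.
Adding an electron releases more energy for atoms nearer the top right (short of the noble gases).
Neither a single period nor a single group — weigh both effects.
Cs > Ca: this pair runs against the simple trend — see the exception note.
H > Cs: H sits above Cs in group 1, so the down-group effect alone puts H higher.
Te > H: period and group pull opposite ways; the across-period shift dominates (190 vs 73 kJ/mol).
Cl > Te: both effects reinforce here, so Cl is clearly the higher of the two.
Note the exception: Cs has a higher electron affinity than Ca, contrary to the simple trend — adding an electron to Ca (ns²) has to open a new, higher-energy np subshell, which is unfavourable.
Tabulated electron affinity (kJ/mol): H 73, Cl 349, Ca 2, Te 190, Cs 46.
So from lowest to highest: Ca < Cs < H < Te < Cl.

Ca < Cs < H < Te < Cl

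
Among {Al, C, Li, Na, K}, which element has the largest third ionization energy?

Li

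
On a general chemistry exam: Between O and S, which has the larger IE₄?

The fourth ionization energy removes an electron from the +3 ion. For each element: O³⁺ still has 3 valence electrons; S³⁺ still has 3 valence electrons.
All are still removing valence electrons, so compare the +3 ions as you would atoms: IE_4 generally rises across a period (higher Z_eff) and falls down a group (larger shell), subject to the usual subshell exceptions.
Valence configurations: O³⁺ [He]2s²2p¹, S³⁺ [Ne]3s²3p¹.
Approximate IE_4 values (kJ/mol): O 7469, S 4556.
Overall IE_4 order: S < O.

O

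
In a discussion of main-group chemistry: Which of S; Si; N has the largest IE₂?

After 1 electron has been removed, what remains? S⁺ still has 5 valence electrons; Si⁺ still has 3 valence electrons; N⁺ still has 4 valence electrons.
All are still removing valence electrons, so compare the +1 ions as you would atoms: IE_2 generally rises across a period (higher Z_eff) and falls down a group (larger shell), subject to the usual subshell exceptions.
Valence configurations: S⁺ [Ne]3s²3p³, Si⁺ [Ne]3s²3p¹, N⁺ [He]2s²2p².
Tabulated IE_2 (kJ/mol): S 2252, Si 1577, N 2856.
Hence IE_2: Si < S < N.

N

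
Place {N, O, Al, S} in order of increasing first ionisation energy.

N is in period 2, group 15; O is in period 2, group 16; Al is in period 3, group 13; S is in period 3, group 16.
First ionization energy rises across a period (greater Z_eff holds electrons more tightly) and falls down a group (valence electrons are farther from the nucleus).
Neither a single period nor a single group — weigh both effects.
S > Al: both are in period 3; the period trend gives S the larger value.
O > S: they share group 16; the group trend gives O the larger value.
N > O: this pair runs against the simple trend — see the exception note.
Note the exception: N has a higher first ionization energy than O, contrary to the simple trend — pairing an electron in O's 2p⁴ costs repulsion energy, so O ionizes more easily than half-filled N (2p³).
Tabulated first ionization energy (kJ/mol): N 1402, O 1314, Al 578, S 1000.
So from lowest to highest: Al < S < O < N.

Al, S, O, N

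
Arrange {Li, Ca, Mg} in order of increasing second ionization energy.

After 1 electron has been removed, what remains? Li⁺ is the bare [He] core; Ca⁺ still has 1 valence electron; Mg⁺ still has 1 valence electron.
Breaking into a closed-shell core is much more expensive than removing a leftover valence electron — Li has the largest IE_2 here.
Valence configurations: Ca⁺ [Ar]4s¹, Mg⁺ [Ne]3s¹.
Approximate IE_2 values (kJ/mol): Li 7298, Ca 1145, Mg 1451.
Putting it together, IE_2: Ca < Mg < Li.

Ca < Mg < Li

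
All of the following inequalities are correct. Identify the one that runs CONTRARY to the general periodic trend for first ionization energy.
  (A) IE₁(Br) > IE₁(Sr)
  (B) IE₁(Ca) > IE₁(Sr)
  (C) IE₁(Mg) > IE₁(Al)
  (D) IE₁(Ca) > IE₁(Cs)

(C)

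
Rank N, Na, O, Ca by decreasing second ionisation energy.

Na > O > N > Ca

After 1 electron has been removed, what remains? N⁺ still has 4 valence electrons; Na⁺ is the bare [Ne] core; O⁺ still has 5 valence electrons; Ca⁺ still has 1 valence electron.
Breaking into a closed-shell core is much more expensive than removing a leftover valence electron — Na has the largest IE_2 here.
Valence configurations: N⁺ [He]2s²2p², O⁺ [He]2s²2p³, Ca⁺ [Ar]4s¹.
Approximate IE_2 values (kJ/mol): N 2856, Na 4562, O 3388, Ca 1145.
Hence IE_2: Ca < N < O < Na.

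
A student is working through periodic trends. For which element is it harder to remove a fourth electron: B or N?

Consider each +3 ion: B³⁺ is the bare [He] core; N³⁺ still has 2 valence electrons.
Pulling an electron out of a noble-gas core costs far more than removing a remaining valence electron, so B sits at the high end of IE_4.
Tabulated IE_4 (kJ/mol): B 25026, N 7475.
Hence IE_4: N < B.

B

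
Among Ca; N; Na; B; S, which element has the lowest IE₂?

The second ionization energy removes an electron from the +1 ion. For each element: Ca⁺ still has 1 valence electron; N⁺ still has 4 valence electrons; Na⁺ is the bare [Ne] core; B⁺ still has 2 valence electrons; S⁺ still has 5 valence electrons.
Pulling an electron out of a noble-gas core costs far more than removing a remaining valence electron, so Na sits at the high end of IE_2.
Valence configurations: Ca⁺ [Ar]4s¹, N⁺ [He]2s²2p², B⁺ [He]2s², S⁺ [Ne]3s²3p³.
Approximate IE_2 values (kJ/mol): Ca 1145, N 2856, Na 4562, B 2427, S 2252.
So the second ionization energies run Ca < S < B < N < Na.

Ca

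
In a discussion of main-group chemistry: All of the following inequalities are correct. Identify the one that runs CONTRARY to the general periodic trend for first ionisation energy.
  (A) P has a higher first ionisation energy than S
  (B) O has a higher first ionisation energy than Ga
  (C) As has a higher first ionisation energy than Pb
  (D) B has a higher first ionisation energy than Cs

The general trend: first ionisation energy increases across a period and decreases down a group.
(A) P (period 3, group 15) vs S (period 3, group 16): the stated order contradicts the simple trend.
(B) O (period 2, group 16) vs Ga (period 4, group 13): the stated order agrees with the simple trend.
(C) As (period 4, group 15) vs Pb (period 6, group 14): the stated order agrees with the simple trend.
(D) B (period 2, group 13) vs Cs (period 6, group 1): the stated order agrees with the simple trend.
The exception is (A): S (3p⁴) ionizes more easily than half-filled P (3p³) because the paired 3p electron in S is pushed out by e⁻–e⁻ repulsion.

(A)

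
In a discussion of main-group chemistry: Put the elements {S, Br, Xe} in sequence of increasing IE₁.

S < Br < Xe

S is in period 3, group 16; Br is in period 4, group 17; Xe is in period 5, group 18.
Removing the outermost electron gets harder across a period and easier down a group.
A diagonal step moves right (one effect) and down (the opposite effect) at once.
Br > S: the two effects oppose for this pair; the across-period effect wins (1140 vs 1000 kJ/mol).
Xe > Br: period and group pull opposite ways; the across-period shift dominates (1170 vs 1140 kJ/mol).
Tabulated first ionization energy (kJ/mol): S 1000, Br 1140, Xe 1170.
So from lowest to highest: S < Br < Xe.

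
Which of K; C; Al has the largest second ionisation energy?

K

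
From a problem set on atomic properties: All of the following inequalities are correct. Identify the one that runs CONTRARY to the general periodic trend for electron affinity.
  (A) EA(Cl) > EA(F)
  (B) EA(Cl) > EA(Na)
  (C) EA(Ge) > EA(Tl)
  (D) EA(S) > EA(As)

(A)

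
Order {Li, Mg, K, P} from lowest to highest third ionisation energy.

P < K < Mg < Li

Consider each +2 ion: Li²⁺ is already 1 electron into the core; Mg²⁺ is the bare [Ne] core; K²⁺ is already 1 electron into the core; P²⁺ still has 3 valence electrons.
Breaking into a closed-shell core is much more expensive than removing a leftover valence electron — K, Mg and Li have the largest IE_3 here.
Approximate IE_3 values (kJ/mol): Li 11815, Mg 7733, K 4420, P 2914.
Hence IE_3: P < K < Mg < Li.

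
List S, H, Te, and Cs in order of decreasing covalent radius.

H is in period 1, group 1; S is in period 3, group 16; Te is in period 5, group 16; Cs is in period 6, group 1.
Across a period the added protons contract the valence shell; down a group each new principal shell makes the atom larger.
These span different periods and groups, so the two trends combine.
S > H: period and group pull opposite ways; the down-group shift dominates (103 vs 32 pm).
Te > S: they share group 16; the group trend gives Te the larger value.
Cs > Te: relative to Te, both the across-period and down-group shifts push Cs's atomic radius up.
For reference (pm): H 32, S 103, Te 136, Cs 232.
So from largest to smallest: Cs > Te > S > H.

Cs > Te > S > H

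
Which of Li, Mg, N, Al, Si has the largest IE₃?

IE_3 is the cost of taking one more electron from the +2 cation: Li²⁺ is already 1 electron into the core; Mg²⁺ is the bare [Ne] core; N²⁺ still has 3 valence electrons; Al²⁺ still has 1 valence electron; Si²⁺ still has 2 valence electrons.
Breaking into a closed-shell core is much more expensive than removing a leftover valence electron — Mg and Li have the largest IE_3 here.
Valence configurations: N²⁺ [He]2s²2p¹, Al²⁺ [Ne]3s¹, Si²⁺ [Ne]3s².
Approximate IE_3 values (kJ/mol): Li 11815, Mg 7733, N 4578, Al 2745, Si 3232.
Overall IE_3 order: Al < Si < N < Mg < Li.

Li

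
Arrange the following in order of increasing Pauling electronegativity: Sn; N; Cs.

N is in period 2, group 15; Sn is in period 5, group 14; Cs is in period 6, group 1.
Atoms toward the upper right of the periodic table pull bonding electrons most strongly.
These span different periods and groups, so the two trends combine.
Sn > Cs: relative to Cs, both the across-period and down-group shifts push Sn's electronegativity up.
N > Sn: both effects reinforce here, so N is clearly the higher of the two.
Tabulated electronegativity (Pauling): N 3.04, Sn 1.96, Cs 0.79.
So from lowest to highest: Cs < Sn < N.

Cs < Sn < N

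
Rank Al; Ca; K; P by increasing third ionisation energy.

The third ionization energy removes an electron from the +2 ion. For each element: Al²⁺ still has 1 valence electron; Ca²⁺ is the bare [Ar] core; K²⁺ is already 1 electron into the core; P²⁺ still has 3 valence electrons.
Core electrons are held far more tightly than valence electrons, so K and Ca top the IE_3 order.
Valence configurations: Al²⁺ [Ne]3s¹, P²⁺ [Ne]3s²3p¹.
Tabulated IE_3 (kJ/mol): Al 2745, Ca 4912, K 4420, P 2914.
Hence IE_3: Al < P < K < Ca.

Al, P, K, Ca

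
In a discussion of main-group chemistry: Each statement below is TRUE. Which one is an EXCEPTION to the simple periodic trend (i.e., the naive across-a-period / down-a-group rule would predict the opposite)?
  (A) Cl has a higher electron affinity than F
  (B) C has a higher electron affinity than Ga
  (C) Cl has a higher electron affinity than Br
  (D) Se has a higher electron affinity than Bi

The general trend: electron affinity increases across a period and decreases down a group.
(A) Cl (period 3, group 17) vs F (period 2, group 17): the stated order contradicts the simple trend.
(B) C (period 2, group 14) vs Ga (period 4, group 13): the stated order agrees with the simple trend.
(C) Cl (period 3, group 17) vs Br (period 4, group 17): the stated order agrees with the simple trend.
(D) Se (period 4, group 16) vs Bi (period 6, group 15): the stated order agrees with the simple trend.
The exception is (A): F's small 2p subshell makes the incoming electron feel strong e⁻–e⁻ repulsion, so Cl actually releases more energy on gaining an electron.

(A)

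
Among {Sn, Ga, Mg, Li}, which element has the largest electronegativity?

Sn

Li is in period 2, group 1; Mg is in period 3, group 2; Ga is in period 4, group 13; Sn is in period 5, group 14.
Smaller atoms with higher effective nuclear charge are more electronegative.
A diagonal step moves right (one effect) and down (the opposite effect) at once.
Mg > Li: the two effects oppose for this pair; the across-period effect wins (1.31 vs 0.98).
Ga > Mg: period and group pull opposite ways; the across-period shift dominates (1.81 vs 1.31).
Sn > Ga: period and group pull opposite ways; the across-period shift dominates (1.96 vs 1.81).
Tabulated electronegativity (Pauling): Li 0.98, Mg 1.31, Ga 1.81, Sn 1.96.
The largest electronegativity among these belongs to Sn.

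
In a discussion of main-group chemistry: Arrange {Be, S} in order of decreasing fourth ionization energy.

After 3 electrons have been removed, what remains? Be³⁺ is already 1 electron into the core; S³⁺ still has 3 valence electrons.
Pulling an electron out of a noble-gas core costs far more than removing a remaining valence electron, so Be sits at the high end of IE_4.
The numbers (kJ/mol): Be 21007, S 4556.
So the fourth ionization energies run S < Be.

Be > S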